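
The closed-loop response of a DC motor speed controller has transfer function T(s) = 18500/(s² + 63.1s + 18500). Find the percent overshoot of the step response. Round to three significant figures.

%OS ≈ 47.3%

Matching coefficients with s² + 2ζω_n s + ω_n² gives ω_n² = 18500 ⇒ ω_n = 136 rad/s, and ζ = 63.1/(2ω_n) = 0.232.
%OS = 100 e^{−πζ/√(1−ζ²)} with ζ = 0.232 gives 47.3%.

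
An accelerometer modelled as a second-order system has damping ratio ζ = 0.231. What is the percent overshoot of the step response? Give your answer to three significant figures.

For an underdamped second-order system, %OS = 100·exp(−πζ/√(1−ζ²)).
πζ/√(1−ζ²) = π·0.231/√(1−0.0534) = 0.7459, so %OS = 100·e^(−0.7459) = 47.4%.

%OS ≈ 47.4%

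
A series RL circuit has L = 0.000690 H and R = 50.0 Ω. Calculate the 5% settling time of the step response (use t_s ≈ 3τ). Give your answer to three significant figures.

τ = L/R = 0.000690/50.0 = 0.0000138 s.
t_s ≈ 3τ = 0.0000414 s.

t_s ≈ 0.0000414 s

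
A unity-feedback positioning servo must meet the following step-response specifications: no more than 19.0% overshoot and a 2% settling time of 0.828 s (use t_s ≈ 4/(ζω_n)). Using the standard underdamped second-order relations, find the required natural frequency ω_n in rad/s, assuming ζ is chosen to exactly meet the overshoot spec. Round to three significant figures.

ω_n ≈ 10.3 rad/s

Inverting the overshoot relation: ζ = |ln 0.190|/√(π² + ln²0.190) = 0.467.
From t_s ≈ 4/(ζω_n): ω_n = 4/(ζ·t_s) = 4/(0.467·0.828) = 10.3 rad/s.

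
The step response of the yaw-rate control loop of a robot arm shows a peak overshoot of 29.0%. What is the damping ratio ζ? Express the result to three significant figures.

ζ ≈ 0.367

From %OS = 100·exp(−πζ/√(1−ζ²)), invert to get ζ = −ln(OS)/√(π² + ln²(OS)) with OS = 0.290.
−ln 0.290 = 1.238, so ζ = 1.238/√(π² + 1.532) = 0.367.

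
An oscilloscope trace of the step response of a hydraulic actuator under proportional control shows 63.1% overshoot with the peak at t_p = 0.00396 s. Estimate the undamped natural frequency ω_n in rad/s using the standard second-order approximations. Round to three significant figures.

ω_n ≈ 802 rad/s

ζ from %OS: ζ = |ln 0.631|/√(π²+ln²0.631) = 0.145.
t_p = π/ω_d ⇒ ω_d = 793 rad/s; then ω_n = ω_d/√(1−ζ²) = 802 rad/s.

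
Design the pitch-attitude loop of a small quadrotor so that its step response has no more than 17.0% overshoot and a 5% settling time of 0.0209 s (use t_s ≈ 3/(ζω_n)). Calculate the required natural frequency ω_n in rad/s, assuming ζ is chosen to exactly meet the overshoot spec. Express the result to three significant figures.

Inverting the overshoot relation: ζ = |ln 0.170|/√(π² + ln²0.170) = 0.491.
From t_s ≈ 3/(ζω_n): ω_n = 3/(ζ·t_s) = 3/(0.491·0.0209) = 292 rad/s.

ω_n ≈ 292 rad/s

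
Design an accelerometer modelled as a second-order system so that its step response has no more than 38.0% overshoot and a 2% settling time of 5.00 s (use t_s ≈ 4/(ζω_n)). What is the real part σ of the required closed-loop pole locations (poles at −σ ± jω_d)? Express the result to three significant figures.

σ ≈ 0.800

The settling-time spec alone fixes σ = ζω_n = 4/t_s = 4/5.00 = 0.800.
(Overshoot then fixes ζ = 0.294 and hence ω_d = σ·√(1−ζ²)/ζ = 2.60 rad/s.)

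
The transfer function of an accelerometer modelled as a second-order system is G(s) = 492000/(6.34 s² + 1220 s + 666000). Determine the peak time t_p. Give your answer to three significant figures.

Dividing through by 6.34: denominator becomes s² + 192.4 s + 105000.
So ω_n = √105000 = 324 rad/s and ζ = 192.4/(2·324) = 0.297.
ω_d = ω_n√(1−ζ²) = 309 rad/s. t_p = π/ω_d = 0.0102 s.

t_p ≈ 0.0102 s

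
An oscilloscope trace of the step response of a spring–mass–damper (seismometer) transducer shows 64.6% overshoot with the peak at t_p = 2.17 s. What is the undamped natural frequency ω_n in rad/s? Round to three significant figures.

ω_n ≈ 1.46 rad/s

The overshoot fixes ζ = −ln(OS)/√(π²+ln²(OS)) = 0.138.
From t_p = π/ω_d, ω_d = π/2.17 = 1.45 rad/s, so ω_n = ω_d/√(1−ζ²) = 1.46 rad/s.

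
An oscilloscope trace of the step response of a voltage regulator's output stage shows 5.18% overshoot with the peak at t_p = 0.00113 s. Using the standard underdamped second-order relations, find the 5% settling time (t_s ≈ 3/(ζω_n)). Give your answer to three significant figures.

t_s ≈ 0.00115 s

The overshoot fixes ζ = −ln(OS)/√(π²+ln²(OS)) = 0.686.
t_p = π/ω_d ⇒ ω_d = 2780 rad/s; then ω_n = ω_d/√(1−ζ²) = 3820 rad/s.
t_s ≈ 3/(ζω_n) = 3/(0.686·3820) = 0.00115 s.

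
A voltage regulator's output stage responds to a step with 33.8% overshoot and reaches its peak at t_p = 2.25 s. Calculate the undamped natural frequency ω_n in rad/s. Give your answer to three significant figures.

ζ from %OS: ζ = |ln 0.338|/√(π²+ln²0.338) = 0.326.
From t_p = π/ω_d, ω_d = π/2.25 = 1.40 rad/s, so ω_n = ω_d/√(1−ζ²) = 1.48 rad/s.

ω_n ≈ 1.48 rad/s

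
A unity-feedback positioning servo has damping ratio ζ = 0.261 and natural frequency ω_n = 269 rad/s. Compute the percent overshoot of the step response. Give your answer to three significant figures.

For an underdamped second-order system, %OS = 100·exp(−πζ/√(1−ζ²)).
πζ/√(1−ζ²) = π·0.261/√(1−0.0681) = 0.8494, so %OS = 100·e^(−0.8494) = 42.8%.

%OS ≈ 42.8%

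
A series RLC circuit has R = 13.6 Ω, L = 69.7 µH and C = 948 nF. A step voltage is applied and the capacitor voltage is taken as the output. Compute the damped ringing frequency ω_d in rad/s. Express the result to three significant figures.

ω_d ≈ 74900 rad/s

For a series RLC circuit (capacitor voltage as output), ω_n = 1/√(LC) = 1/√(69.7 µH · 948 nF) = 123000 rad/s.
ζ = (R/2)·√(C/L) = (13.6/2)·√(948 nF/69.7 µH) = 0.793.
The damped frequency ω_d = ω_n√(1−ζ²) = 74900 rad/s.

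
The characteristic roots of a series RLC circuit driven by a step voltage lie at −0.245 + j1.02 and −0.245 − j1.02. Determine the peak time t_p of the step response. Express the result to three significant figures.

t_p ≈ 3.08 s

t_p = π/ω_d with ω_d = 1.02 (the imaginary part), so t_p = 3.08 s.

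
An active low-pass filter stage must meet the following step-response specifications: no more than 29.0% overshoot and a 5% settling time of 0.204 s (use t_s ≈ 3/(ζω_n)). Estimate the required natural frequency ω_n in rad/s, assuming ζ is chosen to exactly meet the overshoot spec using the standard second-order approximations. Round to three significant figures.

ω_n ≈ 40.1 rad/s

From %OS = 100·exp(−πζ/√(1−ζ²)), invert to get ζ = −ln(OS)/√(π² + ln²(OS)) with OS = 0.290.
−ln 0.290 = 1.238, so ζ = 1.238/√(π² + 1.532) = 0.367.
From t_s ≈ 3/(ζω_n): ω_n = 3/(ζ·t_s) = 3/(0.367·0.204) = 40.1 rad/s.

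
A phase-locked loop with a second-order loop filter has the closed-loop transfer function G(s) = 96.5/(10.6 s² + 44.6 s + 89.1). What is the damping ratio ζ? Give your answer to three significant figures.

ζ ≈ 0.726

Dividing through by 10.6: denominator becomes s² + 4.208 s + 8.406.
So ω_n = √8.406 = 2.90 rad/s and ζ = 4.208/(2·2.90) = 0.726.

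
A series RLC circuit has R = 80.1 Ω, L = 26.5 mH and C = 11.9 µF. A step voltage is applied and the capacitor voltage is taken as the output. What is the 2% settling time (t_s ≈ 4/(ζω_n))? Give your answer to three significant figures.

For a series RLC circuit (capacitor voltage as output), ω_n = 1/√(LC) = 1/√(26.5 mH · 11.9 µF) = 1780 rad/s.
ζ = (R/2)·√(C/L) = (80.1/2)·√(11.9 µF/26.5 mH) = 0.849.
t_s ≈ 4/(ζω_n) = 0.00265 s.

t_s ≈ 0.00265 s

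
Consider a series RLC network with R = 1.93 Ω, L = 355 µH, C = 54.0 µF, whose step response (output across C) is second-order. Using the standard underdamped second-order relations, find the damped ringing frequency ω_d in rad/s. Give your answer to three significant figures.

ω_d ≈ 6690 rad/s

For a series RLC circuit (capacitor voltage as output), ω_n = 1/√(LC) = 1/√(355 µH · 54.0 µF) = 7220 rad/s.
ζ = (R/2)·√(C/L) = (1.93/2)·√(54.0 µF/355 µH) = 0.376.
ω_d = 7220·√(1 − 0.376²) = 6690 rad/s.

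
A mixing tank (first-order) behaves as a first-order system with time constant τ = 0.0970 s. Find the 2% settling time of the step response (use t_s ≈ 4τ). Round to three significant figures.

t_s ≈ 0.388 s

t_s ≈ 4τ = 0.388 s.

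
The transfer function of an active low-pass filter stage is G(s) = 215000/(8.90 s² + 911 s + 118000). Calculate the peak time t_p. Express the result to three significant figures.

Dividing through by 8.90: denominator becomes s² + 102.4 s + 13260.
So ω_n = √13260 = 115 rad/s and ζ = 102.4/(2·115) = 0.444.
The damped frequency ω_d = ω_n√(1−ζ²) = 103 rad/s. t_p = π/ω_d = 0.0305 s.

t_p ≈ 0.0305 s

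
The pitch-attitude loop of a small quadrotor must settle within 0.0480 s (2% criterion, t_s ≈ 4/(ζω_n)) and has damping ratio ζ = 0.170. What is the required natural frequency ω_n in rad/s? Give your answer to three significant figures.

Rearranging t_s ≈ 4/(ζω_n) gives ω_n = 4/(ζ·t_s) = 4/(0.170 × 0.0480) = 490 rad/s.

ω_n ≈ 490 rad/s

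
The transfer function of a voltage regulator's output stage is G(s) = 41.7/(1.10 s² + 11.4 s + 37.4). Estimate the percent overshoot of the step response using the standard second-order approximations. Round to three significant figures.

Dividing through by 1.10: denominator becomes s² + 10.36 s + 34.00.
So ω_n = √34.00 = 5.83 rad/s and ζ = 10.36/(2·5.83) = 0.889.
%OS = 100 e^{−πζ/√(1−ζ²)} with ζ = 0.889 gives 0.227%.

%OS ≈ 0.227%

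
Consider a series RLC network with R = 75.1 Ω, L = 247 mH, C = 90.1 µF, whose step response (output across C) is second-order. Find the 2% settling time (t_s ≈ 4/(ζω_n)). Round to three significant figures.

For a series RLC circuit (capacitor voltage as output), ω_n = 1/√(LC) = 1/√(247 mH · 90.1 µF) = 212 rad/s.
ζ = (R/2)·√(C/L) = (75.1/2)·√(90.1 µF/247 mH) = 0.717.
t_s ≈ 4/(ζω_n) = 0.0263 s.

t_s ≈ 0.0263 s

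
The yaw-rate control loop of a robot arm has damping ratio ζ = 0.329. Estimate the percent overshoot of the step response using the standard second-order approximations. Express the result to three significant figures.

For an underdamped second-order system, %OS = 100·exp(−πζ/√(1−ζ²)).
πζ/√(1−ζ²) = π·0.329/√(1−0.108) = 1.095, so %OS = 100·e^(−1.095) = 33.5%.

%OS ≈ 33.5%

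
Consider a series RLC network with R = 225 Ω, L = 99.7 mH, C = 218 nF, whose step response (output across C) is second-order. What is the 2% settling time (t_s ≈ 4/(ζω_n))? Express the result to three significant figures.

For a series RLC circuit (capacitor voltage as output), ω_n = 1/√(LC) = 1/√(99.7 mH · 218 nF) = 6780 rad/s.
ζ = (R/2)·√(C/L) = (225/2)·√(218 nF/99.7 mH) = 0.166.
t_s ≈ 4/(ζω_n) = 0.00354 s.

t_s ≈ 0.00354 s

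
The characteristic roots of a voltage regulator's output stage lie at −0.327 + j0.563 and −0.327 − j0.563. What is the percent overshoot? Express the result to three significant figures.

With σ = 0.327, ω_d = 0.563: ω_n = √(σ²+ω_d²) = 0.651 rad/s, ζ = σ/ω_n = 0.502.
%OS = 100·exp(−πζ/√(1−ζ²)) = 16.1%.

%OS ≈ 16.1%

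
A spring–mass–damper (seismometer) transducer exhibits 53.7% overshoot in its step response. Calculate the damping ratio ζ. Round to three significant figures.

ζ ≈ 0.194

ζ = −ln(OS)/√(π² + (ln OS)²). With OS = 0.537, ln OS = −0.6218 and ζ = 0.6218/3.203 = 0.194.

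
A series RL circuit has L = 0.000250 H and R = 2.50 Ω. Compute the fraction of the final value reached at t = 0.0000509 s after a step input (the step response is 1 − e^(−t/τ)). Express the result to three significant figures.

τ = L/R = 0.000250/2.50 = 0.000100 s.
y(t)/y_∞ = 1 − e^(−t/τ) = 1 − e^(−0.0000509/0.000100) = 1 − e^(−0.509) = 0.399.

y/y_∞ ≈ 0.399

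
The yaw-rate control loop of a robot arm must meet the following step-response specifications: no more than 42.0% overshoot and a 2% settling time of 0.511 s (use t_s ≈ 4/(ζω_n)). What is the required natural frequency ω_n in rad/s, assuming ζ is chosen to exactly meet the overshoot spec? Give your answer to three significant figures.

ω_n ≈ 29.4 rad/s

Inverting the overshoot relation: ζ = |ln 0.420|/√(π² + ln²0.420) = 0.266.
From t_s ≈ 4/(ζω_n): ω_n = 4/(ζ·t_s) = 4/(0.266·0.511) = 29.4 rad/s.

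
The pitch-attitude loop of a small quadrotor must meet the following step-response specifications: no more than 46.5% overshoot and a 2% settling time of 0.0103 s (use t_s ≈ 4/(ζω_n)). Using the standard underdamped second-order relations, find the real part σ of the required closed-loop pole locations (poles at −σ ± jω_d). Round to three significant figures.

σ ≈ 388

The settling-time spec alone fixes σ = ζω_n = 4/t_s = 4/0.0103 = 388.
(Overshoot then fixes ζ = 0.237 and hence ω_d = σ·√(1−ζ²)/ζ = 1590 rad/s.)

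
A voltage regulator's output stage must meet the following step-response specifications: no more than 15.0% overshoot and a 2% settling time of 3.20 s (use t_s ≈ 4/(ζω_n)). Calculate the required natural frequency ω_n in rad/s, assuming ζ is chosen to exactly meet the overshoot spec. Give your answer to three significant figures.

ω_n ≈ 2.42 rad/s

Inverting the overshoot relation: ζ = |ln 0.150|/√(π² + ln²0.150) = 0.517.
Then ω_n = 4/(ζ t_s) = 4/(0.517 × 3.20) = 2.42 rad/s.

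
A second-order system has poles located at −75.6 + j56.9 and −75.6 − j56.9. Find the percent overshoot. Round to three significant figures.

With σ = 75.6, ω_d = 56.9: ω_n = √(σ²+ω_d²) = 94.6 rad/s, ζ = σ/ω_n = 0.799.
%OS = 100 e^{−πζ/√(1−ζ²)} with ζ = 0.799 gives 1.54%.

%OS ≈ 1.54%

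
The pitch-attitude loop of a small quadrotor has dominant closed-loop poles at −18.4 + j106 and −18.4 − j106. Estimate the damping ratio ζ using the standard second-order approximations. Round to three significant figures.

With σ = 18.4, ω_d = 106: ω_n = √(σ²+ω_d²) = 108 rad/s, ζ = σ/ω_n = 0.171.

ζ ≈ 0.171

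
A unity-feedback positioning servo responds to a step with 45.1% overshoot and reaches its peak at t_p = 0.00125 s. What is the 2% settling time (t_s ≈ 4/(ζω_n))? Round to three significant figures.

From the overshoot, ζ = −ln(OS)/√(π²+ln²(OS)) = 0.246.
t_p = π/ω_d ⇒ ω_d = 2510 rad/s; then ω_n = ω_d/√(1−ζ²) = 2590 rad/s.
t_s ≈ 4/(ζω_n) = 4/(0.246·2590) = 0.00628 s.

t_s ≈ 0.00628 s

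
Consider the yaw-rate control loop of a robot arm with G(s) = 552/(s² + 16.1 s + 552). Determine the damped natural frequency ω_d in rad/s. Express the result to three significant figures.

ω_d ≈ 22.1 rad/s

Comparing the denominator to s² + 2ζω_n s + ω_n²: ω_n = √552 = 23.5 rad/s, and 2ζω_n = 16.1 so ζ = 16.1/(2·23.5) = 0.343.
ω_d = 23.5·√(1 − 0.343²) = 22.1 rad/s.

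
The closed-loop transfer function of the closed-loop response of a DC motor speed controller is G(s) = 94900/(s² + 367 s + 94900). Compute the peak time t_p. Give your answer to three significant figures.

Matching coefficients with s² + 2ζω_n s + ω_n² gives ω_n² = 94900 ⇒ ω_n = 308 rad/s, and ζ = 367/(2ω_n) = 0.596.
ω_d = 308·√(1 − 0.596²) = 247 rad/s. Then t_p = π/ω_d = 0.0127 s.

t_p ≈ 0.0127 s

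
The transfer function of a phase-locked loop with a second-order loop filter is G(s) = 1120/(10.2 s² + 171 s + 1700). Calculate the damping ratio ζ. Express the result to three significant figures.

Dividing through by 10.2: denominator becomes s² + 16.76 s + 166.7.
So ω_n = √166.7 = 12.9 rad/s and ζ = 16.76/(2·12.9) = 0.649.

ζ ≈ 0.649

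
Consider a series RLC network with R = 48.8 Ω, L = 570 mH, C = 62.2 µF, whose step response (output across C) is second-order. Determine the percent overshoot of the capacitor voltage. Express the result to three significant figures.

%OS ≈ 43.7%

For a series RLC circuit (capacitor voltage as output), ω_n = 1/√(LC) = 1/√(570 mH · 62.2 µF) = 168 rad/s.
ζ = (R/2)·√(C/L) = (48.8/2)·√(62.2 µF/570 mH) = 0.255.
Overshoot: exp(−π·0.255/√(1−0.255²)) = 0.437, i.e. 43.7%.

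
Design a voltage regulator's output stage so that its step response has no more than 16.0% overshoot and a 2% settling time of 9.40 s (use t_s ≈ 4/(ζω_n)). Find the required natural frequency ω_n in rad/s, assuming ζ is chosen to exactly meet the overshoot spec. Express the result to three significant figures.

ζ = −ln(OS)/√(π² + (ln OS)²). With OS = 0.160, ln OS = −1.833 and ζ = 1.833/3.637 = 0.504.
Then ω_n = 4/(ζ t_s) = 4/(0.504 × 9.40) = 0.845 rad/s.

ω_n ≈ 0.845 rad/s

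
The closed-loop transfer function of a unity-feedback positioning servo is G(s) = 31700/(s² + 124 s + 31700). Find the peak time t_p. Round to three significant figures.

Comparing the denominator to s² + 2ζω_n s + ω_n²: ω_n = √31700 = 178 rad/s, and 2ζω_n = 124 so ζ = 124/(2·178) = 0.348.
ω_d = ω_n√(1−ζ²) = 167 rad/s. Then t_p = π/ω_d = 0.0188 s.

t_p ≈ 0.0188 s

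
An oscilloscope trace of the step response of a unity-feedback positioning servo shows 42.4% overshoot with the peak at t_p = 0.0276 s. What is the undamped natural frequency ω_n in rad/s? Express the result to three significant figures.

ω_n ≈ 118 rad/s

The overshoot fixes ζ = −ln(OS)/√(π²+ln²(OS)) = 0.263.
t_p = π/ω_d ⇒ ω_d = 114 rad/s; then ω_n = ω_d/√(1−ζ²) = 118 rad/s.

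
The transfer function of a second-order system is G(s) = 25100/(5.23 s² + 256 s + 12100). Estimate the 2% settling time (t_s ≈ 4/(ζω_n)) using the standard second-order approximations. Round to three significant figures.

t_s ≈ 0.163 s

Dividing through by 5.23: denominator becomes s² + 48.95 s + 2314.
So ω_n = √2314 = 48.1 rad/s and ζ = 48.95/(2·48.1) = 0.509.
t_s ≈ 4/(ζω_n) = 0.163 s.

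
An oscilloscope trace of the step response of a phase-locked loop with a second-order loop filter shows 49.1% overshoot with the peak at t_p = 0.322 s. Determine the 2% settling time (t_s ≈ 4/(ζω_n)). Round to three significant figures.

ζ from %OS: ζ = |ln 0.491|/√(π²+ln²0.491) = 0.221.
t_p = π/ω_d ⇒ ω_d = 9.76 rad/s; then ω_n = ω_d/√(1−ζ²) = 10.0 rad/s.
t_s ≈ 4/(ζω_n) = 4/(0.221·10.0) = 1.81 s.

t_s ≈ 1.81 s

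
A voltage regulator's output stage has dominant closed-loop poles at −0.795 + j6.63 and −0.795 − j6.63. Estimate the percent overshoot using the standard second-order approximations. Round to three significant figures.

%OS ≈ 68.6%

With σ = 0.795, ω_d = 6.63: ω_n = √(σ²+ω_d²) = 6.68 rad/s, ζ = σ/ω_n = 0.119.
%OS = 100 e^{−πζ/√(1−ζ²)} with ζ = 0.119 gives 68.6%.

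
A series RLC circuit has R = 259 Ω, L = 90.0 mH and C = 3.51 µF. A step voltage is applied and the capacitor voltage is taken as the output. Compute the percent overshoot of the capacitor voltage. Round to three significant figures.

For a series RLC circuit (capacitor voltage as output), ω_n = 1/√(LC) = 1/√(90.0 mH · 3.51 µF) = 1780 rad/s.
ζ = (R/2)·√(C/L) = (259/2)·√(3.51 µF/90.0 mH) = 0.809.
Overshoot: exp(−π·0.809/√(1−0.809²)) = 0.0133, i.e. 1.33%.

%OS ≈ 1.33%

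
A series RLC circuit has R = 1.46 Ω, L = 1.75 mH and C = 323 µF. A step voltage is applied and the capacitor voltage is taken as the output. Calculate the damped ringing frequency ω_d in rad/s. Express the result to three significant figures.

ω_d ≈ 1260 rad/s

For a series RLC circuit (capacitor voltage as output), ω_n = 1/√(LC) = 1/√(1.75 mH · 323 µF) = 1330 rad/s.
ζ = (R/2)·√(C/L) = (1.46/2)·√(323 µF/1.75 mH) = 0.314.
ω_d = ω_n√(1−ζ²) = 1260 rad/s.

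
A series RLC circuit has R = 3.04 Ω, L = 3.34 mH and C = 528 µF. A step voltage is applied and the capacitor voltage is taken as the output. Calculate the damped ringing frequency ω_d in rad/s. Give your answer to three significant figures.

For a series RLC circuit (capacitor voltage as output), ω_n = 1/√(LC) = 1/√(3.34 mH · 528 µF) = 753 rad/s.
ζ = (R/2)·√(C/L) = (3.04/2)·√(528 µF/3.34 mH) = 0.604.
ω_d = 753·√(1 − 0.604²) = 600 rad/s.

ω_d ≈ 600 rad/s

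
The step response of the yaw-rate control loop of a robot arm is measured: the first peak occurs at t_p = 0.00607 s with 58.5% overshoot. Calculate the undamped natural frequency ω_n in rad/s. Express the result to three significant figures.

ω_n ≈ 525 rad/s

The overshoot fixes ζ = −ln(OS)/√(π²+ln²(OS)) = 0.168.
From t_p = π/ω_d, ω_d = π/0.00607 = 518 rad/s, so ω_n = ω_d/√(1−ζ²) = 525 rad/s.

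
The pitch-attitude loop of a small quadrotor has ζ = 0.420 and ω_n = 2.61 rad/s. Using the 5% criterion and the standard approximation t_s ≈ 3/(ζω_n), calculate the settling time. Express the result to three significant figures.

t_s ≈ 2.74 s

t_s ≈ 3/(ζω_n) = 3/(0.420 × 2.61) = 2.74 s.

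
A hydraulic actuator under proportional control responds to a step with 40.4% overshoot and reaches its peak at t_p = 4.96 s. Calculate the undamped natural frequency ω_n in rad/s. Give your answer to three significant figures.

ω_n ≈ 0.659 rad/s

ζ from %OS: ζ = |ln 0.404|/√(π²+ln²0.404) = 0.277.
From t_p = π/ω_d, ω_d = π/4.96 = 0.633 rad/s, so ω_n = ω_d/√(1−ζ²) = 0.659 rad/s.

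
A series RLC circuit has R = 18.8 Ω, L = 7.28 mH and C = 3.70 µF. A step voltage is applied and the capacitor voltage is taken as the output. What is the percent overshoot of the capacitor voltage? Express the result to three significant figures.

For a series RLC circuit (capacitor voltage as output), ω_n = 1/√(LC) = 1/√(7.28 mH · 3.70 µF) = 6090 rad/s.
ζ = (R/2)·√(C/L) = (18.8/2)·√(3.70 µF/7.28 mH) = 0.212.
Overshoot: exp(−π·0.212/√(1−0.212²)) = 0.506, i.e. 50.6%.

%OS ≈ 50.6%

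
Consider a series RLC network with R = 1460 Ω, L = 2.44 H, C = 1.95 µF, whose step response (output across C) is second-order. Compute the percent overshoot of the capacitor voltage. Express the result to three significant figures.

For a series RLC circuit (capacitor voltage as output), ω_n = 1/√(LC) = 1/√(2.44 H · 1.95 µF) = 458 rad/s.
ζ = (R/2)·√(C/L) = (1460/2)·√(1.95 µF/2.44 H) = 0.653.
%OS = 100 e^{−πζ/√(1−ζ²)} with ζ = 0.653 gives 6.68%.

%OS ≈ 6.68%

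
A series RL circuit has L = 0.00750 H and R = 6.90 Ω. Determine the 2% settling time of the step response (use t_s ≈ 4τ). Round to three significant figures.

τ = L/R = 0.00750/6.90 = 0.00109 s.
t_s ≈ 4τ = 0.00435 s.

t_s ≈ 0.00435 s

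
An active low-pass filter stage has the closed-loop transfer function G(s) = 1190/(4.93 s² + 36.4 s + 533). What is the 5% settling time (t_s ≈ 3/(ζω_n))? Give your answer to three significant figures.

Dividing through by 4.93: denominator becomes s² + 7.383 s + 108.1.
So ω_n = √108.1 = 10.4 rad/s and ζ = 7.383/(2·10.4) = 0.355.
t_s ≈ 3/(ζω_n) = 0.813 s.

t_s ≈ 0.813 s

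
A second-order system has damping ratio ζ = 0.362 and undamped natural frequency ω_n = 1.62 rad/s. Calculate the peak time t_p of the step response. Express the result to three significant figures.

The damped frequency is ω_d = ω_n√(1−ζ²) = 1.62·√(1−0.131) = 1.51 rad/s.
Peak time t_p = π/ω_d = π/1.51 = 2.08 s.

t_p ≈ 2.08 s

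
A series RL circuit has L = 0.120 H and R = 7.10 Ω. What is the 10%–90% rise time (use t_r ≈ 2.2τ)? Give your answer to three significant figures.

t_r ≈ 0.0372 s

τ = L/R = 0.120/7.10 = 0.0169 s.
t_r ≈ 2.2τ = 0.0372 s.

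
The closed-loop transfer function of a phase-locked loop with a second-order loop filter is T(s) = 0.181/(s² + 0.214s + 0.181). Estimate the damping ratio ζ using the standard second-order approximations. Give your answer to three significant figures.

Comparing the denominator to s² + 2ζω_n s + ω_n²: ω_n = √0.181 = 0.425 rad/s, and 2ζω_n = 0.214 so ζ = 0.214/(2·0.425) = 0.252.

ζ ≈ 0.252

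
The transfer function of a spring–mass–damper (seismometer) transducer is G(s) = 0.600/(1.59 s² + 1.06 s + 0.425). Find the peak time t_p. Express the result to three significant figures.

Dividing through by 1.59: denominator becomes s² + 0.6667 s + 0.2673.
So ω_n = √0.2673 = 0.517 rad/s and ζ = 0.6667/(2·0.517) = 0.645.
The damped frequency ω_d = ω_n√(1−ζ²) = 0.395 rad/s. t_p = π/ω_d = 7.95 s.

t_p ≈ 7.95 s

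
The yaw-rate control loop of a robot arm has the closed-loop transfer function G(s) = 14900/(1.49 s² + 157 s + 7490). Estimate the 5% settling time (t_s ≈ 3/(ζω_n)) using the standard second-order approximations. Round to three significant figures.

t_s ≈ 0.0569 s

Dividing through by 1.49: denominator becomes s² + 105.4 s + 5027.
So ω_n = √5027 = 70.9 rad/s and ζ = 105.4/(2·70.9) = 0.743.
t_s ≈ 3/(ζω_n) = 0.0569 s.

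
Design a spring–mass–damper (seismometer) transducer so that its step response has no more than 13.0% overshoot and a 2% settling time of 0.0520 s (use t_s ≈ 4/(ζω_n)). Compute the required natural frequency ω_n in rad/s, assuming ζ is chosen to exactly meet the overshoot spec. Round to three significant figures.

ω_n ≈ 141 rad/s

From %OS = 100·exp(−πζ/√(1−ζ²)), invert to get ζ = −ln(OS)/√(π² + ln²(OS)) with OS = 0.130.
−ln 0.130 = 2.040, so ζ = 2.040/√(π² + 4.163) = 0.545.
From t_s ≈ 4/(ζω_n): ω_n = 4/(ζ·t_s) = 4/(0.545·0.0520) = 141 rad/s.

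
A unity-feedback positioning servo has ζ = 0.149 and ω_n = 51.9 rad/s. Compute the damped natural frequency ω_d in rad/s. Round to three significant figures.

ω_d = ω_n√(1−ζ²) = 51.9·√0.978 = 51.3 rad/s.

ω_d ≈ 51.3 rad/s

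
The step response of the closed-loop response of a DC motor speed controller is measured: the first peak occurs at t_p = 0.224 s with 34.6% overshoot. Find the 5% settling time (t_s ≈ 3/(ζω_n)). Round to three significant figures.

The overshoot fixes ζ = −ln(OS)/√(π²+ln²(OS)) = 0.320.
From t_p = π/ω_d, ω_d = π/0.224 = 14.0 rad/s, so ω_n = ω_d/√(1−ζ²) = 14.8 rad/s.
t_s ≈ 3/(ζω_n) = 3/(0.320·14.8) = 0.633 s.

t_s ≈ 0.633 s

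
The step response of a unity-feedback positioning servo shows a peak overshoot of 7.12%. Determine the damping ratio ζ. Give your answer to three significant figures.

ζ ≈ 0.644

ζ = −ln(OS)/√(π² + (ln OS)²). With OS = 0.0712, ln OS = −2.642 and ζ = 2.642/4.105 = 0.644.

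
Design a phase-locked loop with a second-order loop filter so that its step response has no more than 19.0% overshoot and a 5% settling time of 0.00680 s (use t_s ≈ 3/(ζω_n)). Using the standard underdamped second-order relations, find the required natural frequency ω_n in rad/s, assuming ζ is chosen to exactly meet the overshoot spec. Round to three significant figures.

ω_n ≈ 944 rad/s

From %OS = 100·exp(−πζ/√(1−ζ²)), invert to get ζ = −ln(OS)/√(π² + ln²(OS)) with OS = 0.190.
−ln 0.190 = 1.661, so ζ = 1.661/√(π² + 2.758) = 0.467.
From t_s ≈ 3/(ζω_n): ω_n = 3/(ζ·t_s) = 3/(0.467·0.00680) = 944 rad/s.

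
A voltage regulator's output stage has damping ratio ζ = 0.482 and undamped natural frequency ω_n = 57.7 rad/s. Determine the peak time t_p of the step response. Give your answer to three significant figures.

The damped frequency is ω_d = ω_n√(1−ζ²) = 57.7·√(1−0.232) = 50.6 rad/s.
Peak time t_p = π/ω_d = π/50.6 = 0.0621 s.

t_p ≈ 0.0621 s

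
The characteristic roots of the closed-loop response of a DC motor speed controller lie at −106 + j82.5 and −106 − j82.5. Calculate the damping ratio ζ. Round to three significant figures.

|pole| = ω_n = √(106² + 82.5²) = 134 rad/s; ζ = cos θ = σ/ω_n = 0.789.

ζ ≈ 0.789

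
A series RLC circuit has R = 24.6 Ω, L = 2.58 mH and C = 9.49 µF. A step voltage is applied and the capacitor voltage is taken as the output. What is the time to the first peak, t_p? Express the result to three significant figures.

For a series RLC circuit (capacitor voltage as output), ω_n = 1/√(LC) = 1/√(2.58 mH · 9.49 µF) = 6390 rad/s.
ζ = (R/2)·√(C/L) = (24.6/2)·√(9.49 µF/2.58 mH) = 0.746.
The damped frequency ω_d = ω_n√(1−ζ²) = 4260 rad/s. t_p = π/ω_d = 0.000738 s.

t_p ≈ 0.000738 s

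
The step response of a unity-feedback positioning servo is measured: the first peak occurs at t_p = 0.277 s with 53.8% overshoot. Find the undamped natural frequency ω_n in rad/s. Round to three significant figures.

ζ from %OS: ζ = |ln 0.538|/√(π²+ln²0.538) = 0.194.
t_p = π/ω_d ⇒ ω_d = 11.3 rad/s; then ω_n = ω_d/√(1−ζ²) = 11.6 rad/s.

ω_n ≈ 11.6 rad/s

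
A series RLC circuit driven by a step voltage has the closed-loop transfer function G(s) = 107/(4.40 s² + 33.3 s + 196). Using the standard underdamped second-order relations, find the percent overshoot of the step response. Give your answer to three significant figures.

Dividing through by 4.40: denominator becomes s² + 7.568 s + 44.55.
So ω_n = √44.55 = 6.67 rad/s and ζ = 7.568/(2·6.67) = 0.567.
%OS = 100·exp(−πζ/√(1−ζ²)) = 11.5%.

%OS ≈ 11.5%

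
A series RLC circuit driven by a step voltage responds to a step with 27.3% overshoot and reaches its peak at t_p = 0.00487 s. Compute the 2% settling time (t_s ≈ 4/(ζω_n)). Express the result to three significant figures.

t_s ≈ 0.0150 s

The overshoot fixes ζ = −ln(OS)/√(π²+ln²(OS)) = 0.382.
From t_p = π/ω_d, ω_d = π/0.00487 = 645 rad/s, so ω_n = ω_d/√(1−ζ²) = 698 rad/s.
t_s ≈ 4/(ζω_n) = 4/(0.382·698) = 0.0150 s.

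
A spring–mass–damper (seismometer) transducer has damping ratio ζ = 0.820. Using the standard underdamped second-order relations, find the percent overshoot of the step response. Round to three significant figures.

%OS ≈ 1.11%

For an underdamped second-order system, %OS = 100·exp(−πζ/√(1−ζ²)).
πζ/√(1−ζ²) = π·0.820/√(1−0.672) = 4.501, so %OS = 100·e^(−4.501) = 1.11%.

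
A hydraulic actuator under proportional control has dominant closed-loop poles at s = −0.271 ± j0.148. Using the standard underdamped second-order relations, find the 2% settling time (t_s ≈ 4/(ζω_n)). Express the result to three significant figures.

t_s ≈ 14.8 s

For poles at −σ ± jω_d, ζω_n = σ = 0.271, so t_s ≈ 4/σ = 14.8 s.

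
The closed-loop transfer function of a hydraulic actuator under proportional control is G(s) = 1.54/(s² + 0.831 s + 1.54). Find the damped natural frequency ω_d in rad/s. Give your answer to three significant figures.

ω_n = √1.54 = 1.24 rad/s; ζ = 0.831/(2·1.24) = 0.335.
ω_d = 1.24·√(1 − 0.335²) = 1.17 rad/s.

ω_d ≈ 1.17 rad/s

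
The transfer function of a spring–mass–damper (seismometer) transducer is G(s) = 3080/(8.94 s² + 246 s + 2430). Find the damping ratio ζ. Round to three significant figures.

Dividing through by 8.94: denominator becomes s² + 27.52 s + 271.8.
So ω_n = √271.8 = 16.5 rad/s and ζ = 27.52/(2·16.5) = 0.835.

ζ ≈ 0.835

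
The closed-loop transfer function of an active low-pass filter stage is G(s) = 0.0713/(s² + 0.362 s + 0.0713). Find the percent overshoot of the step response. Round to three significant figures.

Matching coefficients with s² + 2ζω_n s + ω_n² gives ω_n² = 0.0713 ⇒ ω_n = 0.267 rad/s, and ζ = 0.362/(2ω_n) = 0.678.
%OS = 100 e^{−πζ/√(1−ζ²)} with ζ = 0.678 gives 5.52%.

%OS ≈ 5.52%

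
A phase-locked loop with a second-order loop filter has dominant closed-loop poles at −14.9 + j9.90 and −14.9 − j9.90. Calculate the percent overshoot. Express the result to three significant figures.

%OS ≈ 0.884%

The poles are at −σ ± jω_d with σ = 14.9 and ω_d = 9.90, so ω_n = √(σ²+ω_d²) = 17.9 rad/s and ζ = σ/ω_n = 0.833.
%OS = 100·exp(−πζ/√(1−ζ²)) = 0.884%.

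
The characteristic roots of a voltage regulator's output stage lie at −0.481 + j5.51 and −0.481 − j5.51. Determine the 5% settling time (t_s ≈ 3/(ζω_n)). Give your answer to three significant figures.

For poles at −σ ± jω_d, ζω_n = σ = 0.481, so t_s ≈ 3/σ = 6.24 s.

t_s ≈ 6.24 s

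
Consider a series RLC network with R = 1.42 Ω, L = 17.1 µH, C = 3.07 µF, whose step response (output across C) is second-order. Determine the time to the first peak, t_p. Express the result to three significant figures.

t_p ≈ 0.0000239 s

For a series RLC circuit (capacitor voltage as output), ω_n = 1/√(LC) = 1/√(17.1 µH · 3.07 µF) = 138000 rad/s.
ζ = (R/2)·√(C/L) = (1.42/2)·√(3.07 µF/17.1 µH) = 0.301.
ω_d = 138000·√(1 − 0.301²) = 132000 rad/s. t_p = π/ω_d = 0.0000239 s.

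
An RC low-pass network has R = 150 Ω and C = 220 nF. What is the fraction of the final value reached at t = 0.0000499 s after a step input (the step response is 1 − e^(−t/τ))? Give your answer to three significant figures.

y/y_∞ ≈ 0.780

τ = RC = 150 × 220 nF = 0.0000330 s.
y(t)/y_∞ = 1 − e^(−t/τ) = 1 − e^(−0.0000499/0.0000330) = 1 − e^(−1.51) = 0.780.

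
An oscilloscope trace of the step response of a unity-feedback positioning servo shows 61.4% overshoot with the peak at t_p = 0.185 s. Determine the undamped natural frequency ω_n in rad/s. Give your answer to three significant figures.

ω_n ≈ 17.2 rad/s

From the overshoot, ζ = −ln(OS)/√(π²+ln²(OS)) = 0.153.
From t_p = π/ω_d, ω_d = π/0.185 = 17.0 rad/s, so ω_n = ω_d/√(1−ζ²) = 17.2 rad/s.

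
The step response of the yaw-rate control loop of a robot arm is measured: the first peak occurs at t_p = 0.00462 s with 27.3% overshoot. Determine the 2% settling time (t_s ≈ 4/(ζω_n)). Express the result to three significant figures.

From the overshoot, ζ = −ln(OS)/√(π²+ln²(OS)) = 0.382.
t_p = π/ω_d ⇒ ω_d = 680 rad/s; then ω_n = ω_d/√(1−ζ²) = 736 rad/s.
t_s ≈ 4/(ζω_n) = 4/(0.382·736) = 0.0142 s.

t_s ≈ 0.0142 s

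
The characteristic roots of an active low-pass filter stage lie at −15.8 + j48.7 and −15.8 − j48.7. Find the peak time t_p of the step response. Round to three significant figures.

t_p ≈ 0.0645 s

t_p = π/ω_d with ω_d = 48.7 (the imaginary part), so t_p = 0.0645 s.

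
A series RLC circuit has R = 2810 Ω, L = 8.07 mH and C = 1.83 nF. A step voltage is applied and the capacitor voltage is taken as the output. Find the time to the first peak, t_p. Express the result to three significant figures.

For a series RLC circuit (capacitor voltage as output), ω_n = 1/√(LC) = 1/√(8.07 mH · 1.83 nF) = 260000 rad/s.
ζ = (R/2)·√(C/L) = (2810/2)·√(1.83 nF/8.07 mH) = 0.669.
ω_d = ω_n√(1−ζ²) = 193000 rad/s. t_p = π/ω_d = 0.0000162 s.

t_p ≈ 0.0000162 s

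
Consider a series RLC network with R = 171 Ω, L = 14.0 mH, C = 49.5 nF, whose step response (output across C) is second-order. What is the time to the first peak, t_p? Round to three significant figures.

t_p ≈ 0.0000838 s

For a series RLC circuit (capacitor voltage as output), ω_n = 1/√(LC) = 1/√(14.0 mH · 49.5 nF) = 38000 rad/s.
ζ = (R/2)·√(C/L) = (171/2)·√(49.5 nF/14.0 mH) = 0.161.
ω_d = ω_n√(1−ζ²) = 37500 rad/s. t_p = π/ω_d = 0.0000838 s.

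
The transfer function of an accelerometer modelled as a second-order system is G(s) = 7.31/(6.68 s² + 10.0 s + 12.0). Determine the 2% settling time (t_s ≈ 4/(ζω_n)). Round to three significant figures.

t_s ≈ 5.34 s

Dividing through by 6.68: denominator becomes s² + 1.497 s + 1.796.
So ω_n = √1.796 = 1.34 rad/s and ζ = 1.497/(2·1.34) = 0.558.
t_s ≈ 4/(ζω_n) = 5.34 s.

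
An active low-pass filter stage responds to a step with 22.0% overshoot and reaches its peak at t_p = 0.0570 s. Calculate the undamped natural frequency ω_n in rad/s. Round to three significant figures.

The overshoot fixes ζ = −ln(OS)/√(π²+ln²(OS)) = 0.434.
t_p = π/ω_d ⇒ ω_d = 55.1 rad/s; then ω_n = ω_d/√(1−ζ²) = 61.2 rad/s.

ω_n ≈ 61.2 rad/s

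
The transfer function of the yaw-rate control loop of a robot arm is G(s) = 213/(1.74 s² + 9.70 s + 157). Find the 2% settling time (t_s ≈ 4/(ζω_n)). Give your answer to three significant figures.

Dividing through by 1.74: denominator becomes s² + 5.575 s + 90.23.
So ω_n = √90.23 = 9.50 rad/s and ζ = 5.575/(2·9.50) = 0.293.
t_s ≈ 4/(ζω_n) = 1.44 s.

t_s ≈ 1.44 s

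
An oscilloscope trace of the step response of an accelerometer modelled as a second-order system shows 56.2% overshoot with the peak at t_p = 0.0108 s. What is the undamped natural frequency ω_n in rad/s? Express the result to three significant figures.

ω_n ≈ 296 rad/s

From the overshoot, ζ = −ln(OS)/√(π²+ln²(OS)) = 0.180.
t_p = π/ω_d ⇒ ω_d = 291 rad/s; then ω_n = ω_d/√(1−ζ²) = 296 rad/s.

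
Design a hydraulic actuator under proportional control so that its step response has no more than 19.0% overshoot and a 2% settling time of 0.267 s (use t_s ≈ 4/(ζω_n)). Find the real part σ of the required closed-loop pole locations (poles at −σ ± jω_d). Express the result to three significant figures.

σ ≈ 15.0

The settling-time spec alone fixes σ = ζω_n = 4/t_s = 4/0.267 = 15.0.
(Overshoot then fixes ζ = 0.467 and hence ω_d = σ·√(1−ζ²)/ζ = 28.3 rad/s.)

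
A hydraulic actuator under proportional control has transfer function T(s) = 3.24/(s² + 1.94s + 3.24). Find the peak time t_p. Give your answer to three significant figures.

t_p ≈ 2.07 s

Matching coefficients with s² + 2ζω_n s + ω_n² gives ω_n² = 3.24 ⇒ ω_n = 1.80 rad/s, and ζ = 1.94/(2ω_n) = 0.539.
ω_d = ω_n√(1−ζ²) = 1.52 rad/s. Then t_p = π/ω_d = 2.07 s.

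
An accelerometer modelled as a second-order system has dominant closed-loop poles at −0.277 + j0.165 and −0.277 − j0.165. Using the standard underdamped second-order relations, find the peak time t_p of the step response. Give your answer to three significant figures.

t_p ≈ 19.0 s

t_p = π/ω_d with ω_d = 0.165 (the imaginary part), so t_p = 19.0 s.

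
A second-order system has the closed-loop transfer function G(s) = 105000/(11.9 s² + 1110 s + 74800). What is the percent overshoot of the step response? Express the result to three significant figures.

Dividing through by 11.9: denominator becomes s² + 93.28 s + 6286.
So ω_n = √6286 = 79.3 rad/s and ζ = 93.28/(2·79.3) = 0.588.
Overshoot: exp(−π·0.588/√(1−0.588²)) = 0.102, i.e. 10.2%.

%OS ≈ 10.2%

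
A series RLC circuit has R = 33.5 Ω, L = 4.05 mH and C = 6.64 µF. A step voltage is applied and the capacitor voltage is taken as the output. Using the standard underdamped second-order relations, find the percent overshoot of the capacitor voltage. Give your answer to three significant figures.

%OS ≈ 5.51%

For a series RLC circuit (capacitor voltage as output), ω_n = 1/√(LC) = 1/√(4.05 mH · 6.64 µF) = 6100 rad/s.
ζ = (R/2)·√(C/L) = (33.5/2)·√(6.64 µF/4.05 mH) = 0.678.
Overshoot: exp(−π·0.678/√(1−0.678²)) = 0.0551, i.e. 5.51%.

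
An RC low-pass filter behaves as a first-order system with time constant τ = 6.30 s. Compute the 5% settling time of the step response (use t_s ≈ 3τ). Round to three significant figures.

t_s ≈ 3τ = 18.9 s.

t_s ≈ 18.9 s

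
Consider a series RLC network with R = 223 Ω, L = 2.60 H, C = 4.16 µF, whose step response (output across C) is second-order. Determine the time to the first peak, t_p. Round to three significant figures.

t_p ≈ 0.0104 s

For a series RLC circuit (capacitor voltage as output), ω_n = 1/√(LC) = 1/√(2.60 H · 4.16 µF) = 304 rad/s.
ζ = (R/2)·√(C/L) = (223/2)·√(4.16 µF/2.60 H) = 0.141.
ω_d = ω_n√(1−ζ²) = 301 rad/s. t_p = π/ω_d = 0.0104 s.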